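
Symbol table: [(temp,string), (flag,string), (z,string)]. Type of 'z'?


Lookup 'z' → type string


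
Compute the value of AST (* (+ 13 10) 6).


Evaluate inner: (+ 13 10) = 23
Evaluate root: (* 23 6) = 138
Result: 138


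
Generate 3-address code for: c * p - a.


Break into single-operator statements:
t1 = c * p
t2 = t1 - a


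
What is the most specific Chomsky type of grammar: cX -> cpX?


LHS has context (more than one symbol) and |LHS| ≤ |RHS|
Classification: Type 1 (Context-Sensitive)


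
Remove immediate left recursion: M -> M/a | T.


Left-recursive alternatives: M/a; non-recursive: T
Introduce M': M -> TM', M' -> /aM' | ε


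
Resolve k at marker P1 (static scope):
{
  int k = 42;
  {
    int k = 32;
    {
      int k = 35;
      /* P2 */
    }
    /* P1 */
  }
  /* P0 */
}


k declared in the same block as P1
k = 32


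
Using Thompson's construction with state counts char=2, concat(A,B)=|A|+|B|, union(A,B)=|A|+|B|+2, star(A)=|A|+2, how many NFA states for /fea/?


Syntax tree has 3 char leaf(s), 0 union(s), 0 star(s)
chars contribute 3×2 = 6; each union adds +2; each star adds +2
Total: 6 + 0 + 0 = 6 states


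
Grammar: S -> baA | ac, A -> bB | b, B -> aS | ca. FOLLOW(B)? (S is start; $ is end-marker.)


$ ∈ FOLLOW(S). For each A -> αBβ: add FIRST(β)\{ε} to FOLLOW(B); if β nullable, add FOLLOW(A).
FOLLOW(B) = {$}


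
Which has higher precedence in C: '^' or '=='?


'==' is equality (level 6); '^' is bitwise XOR (level 4)
Higher level binds tighter
'==' has higher precedence than '^'


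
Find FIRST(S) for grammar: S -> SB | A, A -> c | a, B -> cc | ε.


Per alternative of S: FIRST(SB) = {a, c}; FIRST(A) = {a, c}
FIRST(S) = {a, c}


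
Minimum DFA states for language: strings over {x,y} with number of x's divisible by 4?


Track (count of x) mod 4: states 0..3, accept at 0
Minimal DFA: 4 states


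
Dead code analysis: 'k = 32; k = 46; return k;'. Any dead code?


first assignment to k is overwritten before any read
Dead: 'k = 32'


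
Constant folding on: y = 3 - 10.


3 - 10 = -7 at compile time
Optimized: y = -7


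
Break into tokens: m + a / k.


Scan left to right, longest-match per lexeme
Tokens: ID(m), OP(+), ID(a), OP(/), ID(k)


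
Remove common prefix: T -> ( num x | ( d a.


Common prefix: '('
Factored: T -> ( T', T' -> num x | d a


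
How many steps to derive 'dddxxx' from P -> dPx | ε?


Derivation: P => dPx => ddPxx => dddPxxx => dddxxx
Steps: 4


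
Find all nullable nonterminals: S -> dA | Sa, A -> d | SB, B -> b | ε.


A nonterminal is nullable iff some alternative derives ε (directly, or every symbol in it is nullable)
Nullable: {B}


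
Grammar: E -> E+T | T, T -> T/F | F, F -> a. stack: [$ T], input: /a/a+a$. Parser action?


shift '/' to continue T -> T/F
Action: shift


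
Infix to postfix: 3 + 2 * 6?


* has higher precedence, evaluate 2*6 first
Postfix: 3 2 6 * +


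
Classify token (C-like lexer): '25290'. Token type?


Pattern: digits only
Type: INTEGER_LITERAL


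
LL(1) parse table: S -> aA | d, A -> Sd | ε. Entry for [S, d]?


For [S, d]: 'd' ∈ FIRST(d)
Entry: S -> d


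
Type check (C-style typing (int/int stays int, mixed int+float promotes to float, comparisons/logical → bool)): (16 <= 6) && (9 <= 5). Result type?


Operand types: bool && bool
Rule: logical operators take bool operands and yield bool
Result type: bool


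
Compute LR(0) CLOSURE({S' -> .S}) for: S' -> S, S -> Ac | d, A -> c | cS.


Start: S' -> .S
For each item with dot before a nonterminal B, add B -> .γ for every B-production
Closure: [S' -> .S, S -> .Ac, S -> .d, A -> .c, A -> .cS]


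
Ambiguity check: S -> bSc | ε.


balanced b^n…c^n: each string has a unique parse
Unambiguous


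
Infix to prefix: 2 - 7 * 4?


'*' binds tighter: tree is (- 2 (* 7 4))
Prefix: - 2 * 7 4


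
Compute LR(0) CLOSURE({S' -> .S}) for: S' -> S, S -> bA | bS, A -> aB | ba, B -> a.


Start: S' -> .S
For each item with dot before a nonterminal B, add B -> .γ for every B-production
Closure: [S' -> .S, S -> .bA, S -> .bS]


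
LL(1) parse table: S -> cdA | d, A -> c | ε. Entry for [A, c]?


For [A, c]: 'c' ∈ FIRST(c)
Entry: A -> c


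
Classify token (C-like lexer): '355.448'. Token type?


Pattern: digits with a decimal point
Type: FLOAT_LITERAL


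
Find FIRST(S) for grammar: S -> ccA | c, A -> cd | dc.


Per alternative of S: FIRST(ccA) = {c}; FIRST(c) = {c}
FIRST(S) = {c}


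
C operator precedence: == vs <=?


'<=' is relational (level 7); '==' is equality (level 6)
Higher level binds tighter
'<=' has higher precedence than '=='


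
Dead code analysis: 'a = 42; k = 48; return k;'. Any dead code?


a is assigned but never read
Dead: 'a = 42'


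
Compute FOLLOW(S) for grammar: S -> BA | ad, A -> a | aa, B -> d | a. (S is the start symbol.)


$ ∈ FOLLOW(S). For each A -> αBβ: add FIRST(β)\{ε} to FOLLOW(B); if β nullable, add FOLLOW(A).
FOLLOW(S) = {$}


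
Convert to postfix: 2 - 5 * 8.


* has higher precedence, evaluate 5*8 first
Postfix: 2 5 8 * -


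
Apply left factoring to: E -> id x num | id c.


Common prefix: 'id'
Factored: E -> id E', E' -> x num | c


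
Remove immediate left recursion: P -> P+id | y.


Left-recursive alternatives: P+id; non-recursive: y
Introduce P': P -> yP', P' -> +idP' | ε


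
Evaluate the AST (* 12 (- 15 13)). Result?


Evaluate inner: (- 15 13) = 2
Evaluate root: (* 12 2) = 24
Result: 24


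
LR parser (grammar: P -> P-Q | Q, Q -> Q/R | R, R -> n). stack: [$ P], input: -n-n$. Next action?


shift '-' to continue P -> P-Q
Action: shift


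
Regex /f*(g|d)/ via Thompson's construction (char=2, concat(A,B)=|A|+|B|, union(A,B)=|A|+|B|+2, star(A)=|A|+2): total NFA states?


Syntax tree has 3 char leaf(s), 1 union(s), 1 star(s)
chars contribute 3×2 = 6; each union adds +2; each star adds +2
Total: 6 + 2 + 2 = 10 states


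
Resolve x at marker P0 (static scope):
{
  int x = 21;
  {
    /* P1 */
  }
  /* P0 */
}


x declared in the same block as P0
x = 21


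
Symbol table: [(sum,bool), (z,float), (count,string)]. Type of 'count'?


Lookup 'count' → type string


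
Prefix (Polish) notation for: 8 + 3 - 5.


left-to-right (same/higher precedence on left): tree is (- (+ 8 3) 5)
Prefix: - + 8 3 5


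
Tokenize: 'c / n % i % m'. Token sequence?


Scan left to right, longest-match per lexeme
Tokens: ID(c), OP(/), ID(n), OP(%), ID(i), OP(%), ID(m)


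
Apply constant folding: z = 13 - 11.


13 - 11 = 2 at compile time
Optimized: z = 2


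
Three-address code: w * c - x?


Break into single-operator statements:
t1 = w * c
t2 = t1 - x


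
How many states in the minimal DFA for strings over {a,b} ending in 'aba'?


Track the longest suffix of input matching a prefix of 'aba': 4 classes (prefixes of length 0..3)
Minimal DFA: 4 states


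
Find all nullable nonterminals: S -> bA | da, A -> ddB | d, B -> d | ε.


A nonterminal is nullable iff some alternative derives ε (directly, or every symbol in it is nullable)
Nullable: {B}


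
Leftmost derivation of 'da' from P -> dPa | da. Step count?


Derivation: P => da
Steps: 1


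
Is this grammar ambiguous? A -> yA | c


right-linear, alternatives start with distinct terminals 'y' vs 'c': unique leftmost derivation
Unambiguous


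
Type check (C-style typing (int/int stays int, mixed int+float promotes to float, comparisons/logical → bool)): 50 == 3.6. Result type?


Operand types: int == float
Rule: comparison yields bool
Result type: bool


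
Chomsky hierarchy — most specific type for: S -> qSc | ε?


Single nonterminal LHS, but q^n c^n is not regular
Classification: Type 2 (Context-Free)


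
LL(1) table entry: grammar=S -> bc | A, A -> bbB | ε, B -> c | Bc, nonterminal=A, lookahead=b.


For [A, b]: 'b' ∈ FIRST(bbB)
Entry: A -> bbB


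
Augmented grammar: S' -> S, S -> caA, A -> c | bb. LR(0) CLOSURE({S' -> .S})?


Start: S' -> .S
For each item with dot before a nonterminal B, add B -> .γ for every B-production
Closure: [S' -> .S, S -> .caA]


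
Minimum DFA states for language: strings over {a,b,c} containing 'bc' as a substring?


KMP-style automaton: 2 progress states + 1 absorbing accept = 3
Minimal DFA: 3 states


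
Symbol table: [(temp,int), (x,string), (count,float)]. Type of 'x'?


Lookup 'x' → type string


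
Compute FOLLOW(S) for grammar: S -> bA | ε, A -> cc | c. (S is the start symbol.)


$ ∈ FOLLOW(S). For each A -> αBβ: add FIRST(β)\{ε} to FOLLOW(B); if β nullable, add FOLLOW(A).
FOLLOW(S) = {$}


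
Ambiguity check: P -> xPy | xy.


balanced x^n…y^n: each string has a unique parse
Unambiguous


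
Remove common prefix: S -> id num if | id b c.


Common prefix: 'id'
Factored: S -> id S', S' -> num if | b c


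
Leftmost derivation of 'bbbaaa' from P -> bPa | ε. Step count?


Derivation: P => bPa => bbPaa => bbbPaaa => bbbaaa
Steps: 4


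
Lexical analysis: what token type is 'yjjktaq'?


Pattern: letter/underscore followed by alphanumerics, not a keyword
Type: IDENTIFIER


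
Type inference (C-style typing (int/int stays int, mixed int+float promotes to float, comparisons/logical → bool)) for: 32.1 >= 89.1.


Operand types: float >= float
Rule: comparison yields bool
Result type: bool


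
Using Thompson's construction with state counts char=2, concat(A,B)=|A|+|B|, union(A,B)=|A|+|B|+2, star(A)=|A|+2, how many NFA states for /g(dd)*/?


Syntax tree has 3 char leaf(s), 0 union(s), 1 star(s)
chars contribute 3×2 = 6; each union adds +2; each star adds +2
Total: 6 + 0 + 2 = 8 states


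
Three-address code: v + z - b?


Break into single-operator statements:
t1 = v + z
t2 = t1 - b


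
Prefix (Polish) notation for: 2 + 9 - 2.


left-to-right (same/higher precedence on left): tree is (- (+ 2 9) 2)
Prefix: - + 2 9 2


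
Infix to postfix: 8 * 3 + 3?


Left to right (same or higher precedence on left)
Postfix: 8 3 * 3 +


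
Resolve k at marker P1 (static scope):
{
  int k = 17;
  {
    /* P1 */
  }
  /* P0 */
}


P1's block does not declare k; resolves to the enclosing declaration at depth 0
k = 17


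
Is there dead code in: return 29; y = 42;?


statement follows a return and is unreachable
Dead: 'y = 42'


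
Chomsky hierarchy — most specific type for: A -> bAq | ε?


Single nonterminal LHS, but b^n q^n is not regular
Classification: Type 2 (Context-Free)


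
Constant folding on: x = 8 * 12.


8 * 12 = 96 at compile time
Optimized: x = 96


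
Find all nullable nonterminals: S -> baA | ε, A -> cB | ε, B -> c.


A nonterminal is nullable iff some alternative derives ε (directly, or every symbol in it is nullable)
Nullable: {A, S}


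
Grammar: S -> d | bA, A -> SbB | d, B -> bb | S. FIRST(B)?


Per alternative of B: FIRST(bb) = {b}; FIRST(S) = {b, d}
FIRST(B) = {b, d}


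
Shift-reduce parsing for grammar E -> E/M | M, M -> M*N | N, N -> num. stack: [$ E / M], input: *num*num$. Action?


'*' can extend M; shift to build M -> M*N
Action: shift


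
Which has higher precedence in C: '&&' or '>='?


'>=' is relational (level 7); '&&' is logical AND (level 2)
Higher level binds tighter
'>=' has higher precedence than '&&'


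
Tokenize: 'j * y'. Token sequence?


Scan left to right, longest-match per lexeme
Tokens: ID(j), OP(*), ID(y)


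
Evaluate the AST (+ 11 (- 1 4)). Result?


Evaluate inner: (- 1 4) = -3
Evaluate root: (+ 11 -3) = 8
Result: 8


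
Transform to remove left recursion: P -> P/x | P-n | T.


Left-recursive alternatives: P/x, P-n; non-recursive: T
Introduce P': P -> TP', P' -> /xP' | -nP' | ε


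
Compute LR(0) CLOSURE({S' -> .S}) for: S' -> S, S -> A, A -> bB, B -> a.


Start: S' -> .S
For each item with dot before a nonterminal B, add B -> .γ for every B-production
Closure: [S' -> .S, S -> .A, A -> .bB]


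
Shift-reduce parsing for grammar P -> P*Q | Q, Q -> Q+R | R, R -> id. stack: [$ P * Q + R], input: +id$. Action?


handle 'Q+R' on top
Action: reduce (Q -> Q+R)


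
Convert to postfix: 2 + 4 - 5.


Left to right (same or higher precedence on left)
Postfix: 2 4 + 5 -


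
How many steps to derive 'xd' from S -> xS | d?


Derivation: S => xS => xd
Steps: 2


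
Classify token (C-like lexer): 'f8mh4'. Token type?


Pattern: letter/underscore followed by alphanumerics, not a keyword
Type: IDENTIFIER


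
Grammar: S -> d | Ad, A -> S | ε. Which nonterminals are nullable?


A nonterminal is nullable iff some alternative derives ε (directly, or every symbol in it is nullable)
Nullable: {A}


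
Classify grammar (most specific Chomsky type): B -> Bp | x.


Left-linear: every RHS is a terminal or one nonterminal followed by a terminal
Classification: Type 3 (Regular)


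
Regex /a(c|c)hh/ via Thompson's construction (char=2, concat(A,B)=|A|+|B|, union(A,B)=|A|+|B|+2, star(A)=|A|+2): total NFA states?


Syntax tree has 5 char leaf(s), 1 union(s), 0 star(s)
chars contribute 5×2 = 10; each union adds +2; each star adds +2
Total: 10 + 2 + 0 = 12 states


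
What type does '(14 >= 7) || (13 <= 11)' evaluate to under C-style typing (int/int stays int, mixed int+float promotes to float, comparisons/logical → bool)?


Operand types: bool || bool
Rule: logical operators take bool operands and yield bool
Result type: bool


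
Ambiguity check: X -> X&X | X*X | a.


'a&a*a' has two parse trees (no precedence encoded between & and *)
Ambiguous


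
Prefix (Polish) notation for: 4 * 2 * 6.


left-to-right (same/higher precedence on left): tree is (* (* 4 2) 6)
Prefix: * * 4 2 6


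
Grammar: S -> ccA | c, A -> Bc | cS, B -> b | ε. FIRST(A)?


Per alternative of A: FIRST(Bc) = {b, c}; FIRST(cS) = {c}
FIRST(A) = {b, c}


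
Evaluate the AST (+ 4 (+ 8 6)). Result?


Evaluate inner: (+ 8 6) = 14
Evaluate root: (+ 4 14) = 18
Result: 18


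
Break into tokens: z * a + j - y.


Scan left to right, longest-match per lexeme
Tokens: ID(z), OP(*), ID(a), OP(+), ID(j), OP(-), ID(y)


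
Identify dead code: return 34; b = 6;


statement follows a return and is unreachable
Dead: 'b = 6'


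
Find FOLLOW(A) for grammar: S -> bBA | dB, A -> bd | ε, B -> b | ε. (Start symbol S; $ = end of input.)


$ ∈ FOLLOW(S). For each A -> αBβ: add FIRST(β)\{ε} to FOLLOW(B); if β nullable, add FOLLOW(A).
FOLLOW(A) = {$}


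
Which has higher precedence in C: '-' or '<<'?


'-' is additive (level 9); '<<' is shift (level 8)
Higher level binds tighter
'-' has higher precedence than '<<'


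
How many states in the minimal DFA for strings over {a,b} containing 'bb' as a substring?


KMP-style automaton: 2 progress states + 1 absorbing accept = 3
Minimal DFA: 3 states


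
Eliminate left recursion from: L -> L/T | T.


Left-recursive alternatives: L/T; non-recursive: T
Introduce L': L -> TL', L' -> /TL' | ε


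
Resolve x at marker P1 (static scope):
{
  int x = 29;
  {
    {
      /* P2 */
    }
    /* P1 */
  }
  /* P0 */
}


P1's block does not declare x; resolves to the enclosing declaration at depth 0
x = 29


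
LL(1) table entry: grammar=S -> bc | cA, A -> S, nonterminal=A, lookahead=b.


For [A, b]: 'b' ∈ FIRST(S)
Entry: A -> S


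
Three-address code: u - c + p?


Break into single-operator statements:
t1 = u - c
t2 = t1 + p


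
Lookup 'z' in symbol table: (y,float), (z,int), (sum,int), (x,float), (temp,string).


Lookup 'z' → type int


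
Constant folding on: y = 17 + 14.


17 + 14 = 31 at compile time
Optimized: y = 31


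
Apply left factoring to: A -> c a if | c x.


Common prefix: 'c'
Factored: A -> c A', A' -> a if | x


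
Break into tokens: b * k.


Scan left to right, longest-match per lexeme
Tokens: ID(b), OP(*), ID(k)


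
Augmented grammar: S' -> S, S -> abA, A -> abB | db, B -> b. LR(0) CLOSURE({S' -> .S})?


Start: S' -> .S
For each item with dot before a nonterminal B, add B -> .γ for every B-production
Closure: [S' -> .S, S -> .abA]


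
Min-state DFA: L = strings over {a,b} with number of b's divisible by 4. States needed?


Track (count of b) mod 4: states 0..3, accept at 0
Minimal DFA: 4 states


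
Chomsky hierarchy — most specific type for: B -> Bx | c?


Left-linear: every RHS is a terminal or one nonterminal followed by a terminal
Classification: Type 3 (Regular)


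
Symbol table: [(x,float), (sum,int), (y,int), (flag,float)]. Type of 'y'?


Lookup 'y' → type int


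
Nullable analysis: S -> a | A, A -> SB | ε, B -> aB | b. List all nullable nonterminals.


A nonterminal is nullable iff some alternative derives ε (directly, or every symbol in it is nullable)
Nullable: {A, S}


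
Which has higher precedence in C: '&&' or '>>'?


'>>' is shift (level 8); '&&' is logical AND (level 2)
Higher level binds tighter
'>>' has higher precedence than '&&'


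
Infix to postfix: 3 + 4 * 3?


* has higher precedence, evaluate 4*3 first
Postfix: 3 4 3 * +


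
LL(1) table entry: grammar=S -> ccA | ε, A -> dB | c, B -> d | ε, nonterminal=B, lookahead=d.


For [B, d]: 'd' ∈ FIRST(d)
Entry: B -> d


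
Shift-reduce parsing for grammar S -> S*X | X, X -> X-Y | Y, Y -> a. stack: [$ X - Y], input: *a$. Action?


handle 'X-Y' on top
Action: reduce (X -> X-Y)


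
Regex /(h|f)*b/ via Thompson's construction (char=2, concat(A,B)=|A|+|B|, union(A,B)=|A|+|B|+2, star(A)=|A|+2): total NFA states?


Syntax tree has 3 char leaf(s), 1 union(s), 1 star(s)
chars contribute 3×2 = 6; each union adds +2; each star adds +2
Total: 6 + 2 + 2 = 10 states


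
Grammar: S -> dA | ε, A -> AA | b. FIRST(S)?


Per alternative of S: FIRST(dA) = {d}; FIRST(ε) = {ε}
FIRST(S) = {d, ε}


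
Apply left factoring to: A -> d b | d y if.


Common prefix: 'd'
Factored: A -> d A', A' -> b | y if


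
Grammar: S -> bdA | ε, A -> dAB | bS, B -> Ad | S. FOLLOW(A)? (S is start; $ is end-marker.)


$ ∈ FOLLOW(S). For each A -> αBβ: add FIRST(β)\{ε} to FOLLOW(B); if β nullable, add FOLLOW(A).
FOLLOW(A) = {$, b, d}


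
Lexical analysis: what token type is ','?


Pattern: delimiter/punctuation
Type: PUNCTUATION


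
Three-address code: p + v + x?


Break into single-operator statements:
t1 = p + v
t2 = t1 + x


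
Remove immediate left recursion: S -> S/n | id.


Left-recursive alternatives: S/n; non-recursive: id
Introduce S': S -> idS', S' -> /nS' | ε


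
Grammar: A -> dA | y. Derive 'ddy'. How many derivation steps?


Derivation: A => dA => ddA => ddy
Steps: 3


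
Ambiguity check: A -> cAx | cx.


balanced c^n…x^n: each string has a unique parse
Unambiguous


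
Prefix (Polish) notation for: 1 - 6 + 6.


left-to-right (same/higher precedence on left): tree is (+ (- 1 6) 6)
Prefix: + - 1 6 6


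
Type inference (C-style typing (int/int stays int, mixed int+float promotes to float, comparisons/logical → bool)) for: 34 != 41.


Operand types: int != int
Rule: comparison yields bool
Result type: bool


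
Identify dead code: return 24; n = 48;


statement follows a return and is unreachable
Dead: 'n = 48'


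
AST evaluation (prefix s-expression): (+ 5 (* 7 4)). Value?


Evaluate inner: (* 7 4) = 28
Evaluate root: (+ 5 28) = 33
Result: 33


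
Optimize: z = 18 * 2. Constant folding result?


18 * 2 = 36 at compile time
Optimized: z = 36


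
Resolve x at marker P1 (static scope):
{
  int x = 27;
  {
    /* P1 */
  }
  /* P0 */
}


P1's block does not declare x; resolves to the enclosing declaration at depth 0
x = 27


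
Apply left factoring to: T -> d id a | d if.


Common prefix: 'd'
Factored: T -> d T', T' -> id a | if


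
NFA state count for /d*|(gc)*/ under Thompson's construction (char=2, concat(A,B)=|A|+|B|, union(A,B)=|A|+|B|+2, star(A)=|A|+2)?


Syntax tree has 3 char leaf(s), 1 union(s), 2 star(s)
chars contribute 3×2 = 6; each union adds +2; each star adds +2
Total: 6 + 2 + 4 = 12 states


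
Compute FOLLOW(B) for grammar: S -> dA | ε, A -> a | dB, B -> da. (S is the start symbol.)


$ ∈ FOLLOW(S). For each A -> αBβ: add FIRST(β)\{ε} to FOLLOW(B); if β nullable, add FOLLOW(A).
FOLLOW(B) = {$}


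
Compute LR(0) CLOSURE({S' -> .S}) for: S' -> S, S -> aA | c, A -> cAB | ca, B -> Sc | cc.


Start: S' -> .S
For each item with dot before a nonterminal B, add B -> .γ for every B-production
Closure: [S' -> .S, S -> .aA, S -> .c]


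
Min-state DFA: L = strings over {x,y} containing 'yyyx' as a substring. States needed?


KMP-style automaton: 4 progress states + 1 absorbing accept = 5
Minimal DFA: 5 states


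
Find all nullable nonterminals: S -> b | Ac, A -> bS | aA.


A nonterminal is nullable iff some alternative derives ε (directly, or every symbol in it is nullable)
Nullable: {}


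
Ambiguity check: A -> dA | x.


right-linear, alternatives start with distinct terminals 'd' vs 'x': unique leftmost derivation
Unambiguous


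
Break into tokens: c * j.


Scan left to right, longest-match per lexeme
Tokens: ID(c), OP(*), ID(j)


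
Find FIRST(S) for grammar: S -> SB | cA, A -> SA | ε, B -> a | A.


Per alternative of S: FIRST(SB) = {c}; FIRST(cA) = {c}
FIRST(S) = {c}


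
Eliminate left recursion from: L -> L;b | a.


Left-recursive alternatives: L;b; non-recursive: a
Introduce L': L -> aL', L' -> ;bL' | ε


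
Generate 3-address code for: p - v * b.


Break into single-operator statements:
t1 = v * b
t2 = p - t1


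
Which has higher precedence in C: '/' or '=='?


'/' is multiplicative (level 10); '==' is equality (level 6)
Higher level binds tighter
'/' has higher precedence than '=='


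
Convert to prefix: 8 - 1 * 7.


'*' binds tighter: tree is (- 8 (* 1 7))
Prefix: - 8 * 1 7


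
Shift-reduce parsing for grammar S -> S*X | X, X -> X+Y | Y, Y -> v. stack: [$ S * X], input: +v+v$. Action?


'+' can extend X; shift to build X -> X+Y
Action: shift


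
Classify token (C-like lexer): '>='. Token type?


Pattern: operator symbol
Type: OPERATOR


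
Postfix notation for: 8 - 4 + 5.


Left to right (same or higher precedence on left)
Postfix: 8 4 - 5 +


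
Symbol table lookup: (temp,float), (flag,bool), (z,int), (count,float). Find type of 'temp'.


Lookup 'temp' → type float


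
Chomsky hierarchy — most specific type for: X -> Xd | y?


Left-linear: every RHS is a terminal or one nonterminal followed by a terminal
Classification: Type 3 (Regular)


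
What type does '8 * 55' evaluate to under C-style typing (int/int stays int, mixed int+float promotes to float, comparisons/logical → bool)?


Operand types: int * int
Rule: mixed int/float promotes to float; int/int stays int
Result type: int


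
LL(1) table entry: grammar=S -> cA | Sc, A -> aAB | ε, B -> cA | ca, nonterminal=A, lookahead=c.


For [A, c]: ε is nullable and 'c' ∈ FOLLOW(A)
Entry: A -> ε


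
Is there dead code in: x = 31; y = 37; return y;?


x is assigned but never read
Dead: 'x = 31'


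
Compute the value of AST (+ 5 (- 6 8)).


Evaluate inner: (- 6 8) = -2
Evaluate root: (+ 5 -2) = 3
Result: 3


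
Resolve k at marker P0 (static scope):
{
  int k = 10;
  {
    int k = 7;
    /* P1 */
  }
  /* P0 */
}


k declared in the same block as P0
k = 10


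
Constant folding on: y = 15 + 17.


15 + 17 = 32 at compile time
Optimized: y = 32


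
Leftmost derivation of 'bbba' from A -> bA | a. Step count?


Derivation: A => bA => bbA => bbbA => bbba
Steps: 4


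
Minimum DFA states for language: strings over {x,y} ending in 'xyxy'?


Track the longest suffix of input matching a prefix of 'xyxy': 5 classes (prefixes of length 0..4)
Minimal DFA: 5 states


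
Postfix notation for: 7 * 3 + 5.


Left to right (same or higher precedence on left)
Postfix: 7 3 * 5 +


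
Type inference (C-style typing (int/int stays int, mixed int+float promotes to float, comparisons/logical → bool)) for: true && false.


Operand types: bool && bool
Rule: logical operators take bool operands and yield bool
Result type: bool


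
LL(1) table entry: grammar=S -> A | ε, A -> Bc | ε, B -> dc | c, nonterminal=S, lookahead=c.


For [S, c]: 'c' ∈ FIRST(A)
Entry: S -> A


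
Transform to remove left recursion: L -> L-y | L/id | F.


Left-recursive alternatives: L-y, L/id; non-recursive: F
Introduce L': L -> FL', L' -> -yL' | /idL' | ε


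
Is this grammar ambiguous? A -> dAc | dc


balanced d^n…c^n: each string has a unique parse
Unambiguous


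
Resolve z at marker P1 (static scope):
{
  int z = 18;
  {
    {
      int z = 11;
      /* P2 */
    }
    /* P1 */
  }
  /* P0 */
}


P1's block does not declare z; resolves to the enclosing declaration at depth 0
z = 18


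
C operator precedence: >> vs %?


'%' is multiplicative (level 10); '>>' is shift (level 8)
Higher level binds tighter
'%' has higher precedence than '>>'


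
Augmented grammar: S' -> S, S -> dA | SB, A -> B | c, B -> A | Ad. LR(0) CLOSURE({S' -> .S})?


Start: S' -> .S
For each item with dot before a nonterminal B, add B -> .γ for every B-production
Closure: [S' -> .S, S -> .dA, S -> .SB]


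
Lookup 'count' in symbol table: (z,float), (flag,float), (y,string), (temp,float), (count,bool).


Lookup 'count' → type bool


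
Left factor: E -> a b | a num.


Common prefix: 'a'
Factored: E -> a E', E' -> b | num


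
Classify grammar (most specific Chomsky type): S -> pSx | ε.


Single nonterminal LHS, but p^n x^n is not regular
Classification: Type 2 (Context-Free)


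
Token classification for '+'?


Pattern: operator symbol
Type: OPERATOR


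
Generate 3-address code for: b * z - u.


Break into single-operator statements:
t1 = b * z
t2 = t1 - u


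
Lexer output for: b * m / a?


Scan left to right, longest-match per lexeme
Tokens: ID(b), OP(*), ID(m), OP(/), ID(a)


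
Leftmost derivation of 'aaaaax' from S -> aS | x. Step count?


Derivation: S => aS => aaS => aaaS => aaaaS => aaaaaS => aaaaax
Steps: 6


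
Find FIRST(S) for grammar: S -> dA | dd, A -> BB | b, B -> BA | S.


Per alternative of S: FIRST(dA) = {d}; FIRST(dd) = {d}
FIRST(S) = {d}


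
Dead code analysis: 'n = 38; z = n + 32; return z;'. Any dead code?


n is read by z's definition; z is returned
No dead code


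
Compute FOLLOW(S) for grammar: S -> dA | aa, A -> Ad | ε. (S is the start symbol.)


$ ∈ FOLLOW(S). For each A -> αBβ: add FIRST(β)\{ε} to FOLLOW(B); if β nullable, add FOLLOW(A).
FOLLOW(S) = {$}


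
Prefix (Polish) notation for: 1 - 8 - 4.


left-to-right (same/higher precedence on left): tree is (- (- 1 8) 4)
Prefix: - - 1 8 4


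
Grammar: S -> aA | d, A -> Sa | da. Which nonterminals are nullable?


A nonterminal is nullable iff some alternative derives ε (directly, or every symbol in it is nullable)
Nullable: {}


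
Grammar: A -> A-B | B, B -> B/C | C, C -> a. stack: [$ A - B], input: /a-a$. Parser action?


'/' can extend B; shift to build B -> B/C
Action: shift


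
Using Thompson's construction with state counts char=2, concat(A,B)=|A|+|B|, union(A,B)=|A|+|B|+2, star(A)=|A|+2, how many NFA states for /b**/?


Syntax tree has 1 char leaf(s), 0 union(s), 2 star(s)
chars contribute 1×2 = 2; each union adds +2; each star adds +2
Total: 2 + 0 + 4 = 6 states


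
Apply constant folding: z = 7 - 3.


7 - 3 = 4 at compile time
Optimized: z = 4


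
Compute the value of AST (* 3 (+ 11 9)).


Evaluate inner: (+ 11 9) = 20
Evaluate root: (* 3 20) = 60
Result: 60


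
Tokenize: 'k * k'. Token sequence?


Scan left to right, longest-match per lexeme
Tokens: ID(k), OP(*), ID(k)


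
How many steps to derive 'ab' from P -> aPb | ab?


Derivation: P => ab
Steps: 1


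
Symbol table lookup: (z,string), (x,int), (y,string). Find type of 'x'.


Lookup 'x' → type int


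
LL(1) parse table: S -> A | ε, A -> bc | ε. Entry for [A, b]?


For [A, b]: 'b' ∈ FIRST(bc)
Entry: A -> bc


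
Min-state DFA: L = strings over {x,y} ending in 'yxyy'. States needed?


Track the longest suffix of input matching a prefix of 'yxyy': 5 classes (prefixes of length 0..4)
Minimal DFA: 5 states


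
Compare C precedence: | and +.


'+' is additive (level 9); '|' is bitwise OR (level 3)
Higher level binds tighter
'+' has higher precedence than '|'


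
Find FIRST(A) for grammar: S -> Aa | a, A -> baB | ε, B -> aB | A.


Per alternative of A: FIRST(baB) = {b}; FIRST(ε) = {ε}
FIRST(A) = {b, ε}


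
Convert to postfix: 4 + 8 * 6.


* has higher precedence, evaluate 8*6 first
Postfix: 4 8 6 * +


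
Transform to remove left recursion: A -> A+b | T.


Left-recursive alternatives: A+b; non-recursive: T
Introduce A': A -> TA', A' -> +bA' | ε


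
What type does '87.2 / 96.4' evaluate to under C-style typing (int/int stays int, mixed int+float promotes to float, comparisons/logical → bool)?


Operand types: float / float
Rule: mixed int/float promotes to float; int/int stays int
Result type: float


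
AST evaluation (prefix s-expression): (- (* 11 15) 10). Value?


Evaluate inner: (* 11 15) = 165
Evaluate root: (- 165 10) = 155
Result: 155


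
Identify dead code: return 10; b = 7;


statement follows a return and is unreachable
Dead: 'b = 7'


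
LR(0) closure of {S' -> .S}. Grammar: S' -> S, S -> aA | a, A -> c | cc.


Start: S' -> .S
For each item with dot before a nonterminal B, add B -> .γ for every B-production
Closure: [S' -> .S, S -> .aA, S -> .a]


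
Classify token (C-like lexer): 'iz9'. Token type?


Pattern: letter/underscore followed by alphanumerics, not a keyword
Type: IDENTIFIER


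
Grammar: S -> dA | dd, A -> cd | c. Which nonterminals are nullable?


A nonterminal is nullable iff some alternative derives ε (directly, or every symbol in it is nullable)
Nullable: {}


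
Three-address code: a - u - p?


Break into single-operator statements:
t1 = a - u
t2 = t1 - p


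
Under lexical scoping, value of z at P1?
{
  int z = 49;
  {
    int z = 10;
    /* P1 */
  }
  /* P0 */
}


z declared in the same block as P1
z = 10


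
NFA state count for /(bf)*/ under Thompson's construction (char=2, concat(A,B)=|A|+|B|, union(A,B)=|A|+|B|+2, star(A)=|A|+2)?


Syntax tree has 2 char leaf(s), 0 union(s), 1 star(s)
chars contribute 2×2 = 4; each union adds +2; each star adds +2
Total: 4 + 0 + 2 = 6 states


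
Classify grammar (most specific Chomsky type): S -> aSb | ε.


Single nonterminal LHS, but a^n b^n is not regular
Classification: Type 2 (Context-Free)


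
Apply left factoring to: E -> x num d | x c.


Common prefix: 'x'
Factored: E -> x E', E' -> num d | c


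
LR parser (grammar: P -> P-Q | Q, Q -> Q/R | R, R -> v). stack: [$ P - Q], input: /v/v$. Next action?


'/' can extend Q; shift to build Q -> Q/R
Action: shift


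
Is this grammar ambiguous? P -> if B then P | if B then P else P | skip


dangling else: 'if B then if B then skip else skip' parses two ways
Ambiguous


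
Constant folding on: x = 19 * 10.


19 * 10 = 190 at compile time
Optimized: x = 190


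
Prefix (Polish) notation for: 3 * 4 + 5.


left-to-right (same/higher precedence on left): tree is (+ (* 3 4) 5)
Prefix: + * 3 4 5


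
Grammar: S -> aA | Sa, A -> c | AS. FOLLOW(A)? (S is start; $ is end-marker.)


$ ∈ FOLLOW(S). For each A -> αBβ: add FIRST(β)\{ε} to FOLLOW(B); if β nullable, add FOLLOW(A).
FOLLOW(A) = {$, a}


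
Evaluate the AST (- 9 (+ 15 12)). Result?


Evaluate inner: (+ 15 12) = 27
Evaluate root: (- 9 27) = -18
Result: -18


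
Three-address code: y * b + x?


Break into single-operator statements:
t1 = y * b
t2 = t1 + x


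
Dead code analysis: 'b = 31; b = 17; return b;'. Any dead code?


first assignment to b is overwritten before any read
Dead: 'b = 31'


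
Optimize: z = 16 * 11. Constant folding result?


16 * 11 = 176 at compile time
Optimized: z = 176


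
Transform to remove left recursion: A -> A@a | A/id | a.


Left-recursive alternatives: A@a, A/id; non-recursive: a
Introduce A': A -> aA', A' -> @aA' | /idA' | ε


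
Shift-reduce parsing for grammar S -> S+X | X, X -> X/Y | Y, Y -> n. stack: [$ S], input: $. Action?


start symbol S on stack, input exhausted
Action: accept


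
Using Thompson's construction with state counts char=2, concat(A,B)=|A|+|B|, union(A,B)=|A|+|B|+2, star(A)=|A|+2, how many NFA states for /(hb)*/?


Syntax tree has 2 char leaf(s), 0 union(s), 1 star(s)
chars contribute 2×2 = 4; each union adds +2; each star adds +2
Total: 4 + 0 + 2 = 6 states


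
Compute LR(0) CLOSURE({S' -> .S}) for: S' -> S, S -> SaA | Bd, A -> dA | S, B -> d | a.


Start: S' -> .S
For each item with dot before a nonterminal B, add B -> .γ for every B-production
Closure: [S' -> .S, S -> .SaA, S -> .Bd, B -> .d, B -> .a]


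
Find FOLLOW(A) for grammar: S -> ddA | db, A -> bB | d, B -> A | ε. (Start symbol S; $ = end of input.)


$ ∈ FOLLOW(S). For each A -> αBβ: add FIRST(β)\{ε} to FOLLOW(B); if β nullable, add FOLLOW(A).
FOLLOW(A) = {$}


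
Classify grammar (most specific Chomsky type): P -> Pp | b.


Left-linear: every RHS is a terminal or one nonterminal followed by a terminal
Classification: Type 3 (Regular)


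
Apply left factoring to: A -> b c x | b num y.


Common prefix: 'b'
Factored: A -> b A', A' -> c x | num y


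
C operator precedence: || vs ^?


'^' is bitwise XOR (level 4); '||' is logical OR (level 1)
Higher level binds tighter
'^' has higher precedence than '||'


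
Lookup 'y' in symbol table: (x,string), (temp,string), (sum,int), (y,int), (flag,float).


Lookup 'y' → type int


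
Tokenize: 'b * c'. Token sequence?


Scan left to right, longest-match per lexeme
Tokens: ID(b), OP(*), ID(c)


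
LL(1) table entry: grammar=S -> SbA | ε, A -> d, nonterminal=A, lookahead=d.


For [A, d]: 'd' ∈ FIRST(d)
Entry: A -> d


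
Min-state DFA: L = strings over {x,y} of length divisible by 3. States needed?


Track length mod 3: states 0..2, accept at 0
Minimal DFA: 3 states


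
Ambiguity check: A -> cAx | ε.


balanced c^n…x^n: each string has a unique parse
Unambiguous


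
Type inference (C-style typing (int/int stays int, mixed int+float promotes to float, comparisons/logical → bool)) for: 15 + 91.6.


Operand types: int + float
Rule: mixed int/float promotes to float; int/int stays int
Result type: float


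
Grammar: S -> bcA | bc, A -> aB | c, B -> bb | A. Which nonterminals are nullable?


A nonterminal is nullable iff some alternative derives ε (directly, or every symbol in it is nullable)
Nullable: {}


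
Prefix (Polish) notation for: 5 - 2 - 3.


left-to-right (same/higher precedence on left): tree is (- (- 5 2) 3)
Prefix: - - 5 2 3


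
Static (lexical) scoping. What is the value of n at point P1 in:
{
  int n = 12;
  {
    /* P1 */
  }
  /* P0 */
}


P1's block does not declare n; resolves to the enclosing declaration at depth 0
n = 12


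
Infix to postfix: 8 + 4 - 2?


Left to right (same or higher precedence on left)
Postfix: 8 4 + 2 -


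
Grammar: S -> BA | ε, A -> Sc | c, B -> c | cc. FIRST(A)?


Per alternative of A: FIRST(Sc) = {c}; FIRST(c) = {c}
FIRST(A) = {c}


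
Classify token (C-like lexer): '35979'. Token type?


Pattern: digits only
Type: INTEGER_LITERAL


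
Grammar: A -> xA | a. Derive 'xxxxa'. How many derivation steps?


Derivation: A => xA => xxA => xxxA => xxxxA => xxxxa
Steps: 5


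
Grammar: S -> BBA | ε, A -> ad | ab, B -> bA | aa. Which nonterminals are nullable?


A nonterminal is nullable iff some alternative derives ε (directly, or every symbol in it is nullable)
Nullable: {S}


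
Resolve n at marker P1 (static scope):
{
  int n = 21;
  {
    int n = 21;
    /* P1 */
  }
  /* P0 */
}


n declared in the same block as P1
n = 21


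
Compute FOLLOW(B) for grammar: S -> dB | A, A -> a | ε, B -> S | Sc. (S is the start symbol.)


$ ∈ FOLLOW(S). For each A -> αBβ: add FIRST(β)\{ε} to FOLLOW(B); if β nullable, add FOLLOW(A).
FOLLOW(B) = {$, c}


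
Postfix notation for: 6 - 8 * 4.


* has higher precedence, evaluate 8*4 first
Postfix: 6 8 4 * -


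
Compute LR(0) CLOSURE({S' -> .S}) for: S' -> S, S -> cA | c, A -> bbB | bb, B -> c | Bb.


Start: S' -> .S
For each item with dot before a nonterminal B, add B -> .γ for every B-production
Closure: [S' -> .S, S -> .cA, S -> .c]


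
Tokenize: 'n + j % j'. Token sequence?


Scan left to right, longest-match per lexeme
Tokens: ID(n), OP(+), ID(j), OP(%), ID(j)


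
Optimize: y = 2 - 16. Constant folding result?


2 - 16 = -14 at compile time
Optimized: y = -14


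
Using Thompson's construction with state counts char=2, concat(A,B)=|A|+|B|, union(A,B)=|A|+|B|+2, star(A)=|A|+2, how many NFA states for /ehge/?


Syntax tree has 4 char leaf(s), 0 union(s), 0 star(s)
chars contribute 4×2 = 8; each union adds +2; each star adds +2
Total: 8 + 0 + 0 = 8 states


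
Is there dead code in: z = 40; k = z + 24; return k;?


z is read by k's definition; k is returned
No dead code


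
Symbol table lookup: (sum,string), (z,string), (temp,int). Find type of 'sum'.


Lookup 'sum' → type string


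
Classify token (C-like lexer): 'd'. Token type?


Pattern: letter/underscore followed by alphanumerics, not a keyword
Type: IDENTIFIER


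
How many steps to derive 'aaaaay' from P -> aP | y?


Derivation: P => aP => aaP => aaaP => aaaaP => aaaaaP => aaaaay
Steps: 6


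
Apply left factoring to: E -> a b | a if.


Common prefix: 'a'
Factored: E -> a E', E' -> b | if


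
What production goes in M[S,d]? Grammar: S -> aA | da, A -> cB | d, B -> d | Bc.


For [S, d]: 'd' ∈ FIRST(da)
Entry: S -> da


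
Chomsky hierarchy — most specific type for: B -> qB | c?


Right-linear: every RHS is a terminal or a terminal followed by one nonterminal
Classification: Type 3 (Regular)


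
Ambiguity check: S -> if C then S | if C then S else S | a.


dangling else: 'if C then if C then a else a' parses two ways
Ambiguous


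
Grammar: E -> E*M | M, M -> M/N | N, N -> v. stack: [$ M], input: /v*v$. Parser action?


shift '/' to continue M -> M/N
Action: shift


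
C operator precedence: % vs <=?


'%' is multiplicative (level 10); '<=' is relational (level 7)
Higher level binds tighter
'%' has higher precedence than '<='


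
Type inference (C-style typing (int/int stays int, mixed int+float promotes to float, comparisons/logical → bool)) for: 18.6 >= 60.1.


Operand types: float >= float
Rule: comparison yields bool
Result type: bool


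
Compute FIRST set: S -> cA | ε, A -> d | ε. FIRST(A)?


Per alternative of A: FIRST(d) = {d}; FIRST(ε) = {ε}
FIRST(A) = {d, ε}


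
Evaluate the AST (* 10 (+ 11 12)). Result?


Evaluate inner: (+ 11 12) = 23
Evaluate root: (* 10 23) = 230
Result: 230
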